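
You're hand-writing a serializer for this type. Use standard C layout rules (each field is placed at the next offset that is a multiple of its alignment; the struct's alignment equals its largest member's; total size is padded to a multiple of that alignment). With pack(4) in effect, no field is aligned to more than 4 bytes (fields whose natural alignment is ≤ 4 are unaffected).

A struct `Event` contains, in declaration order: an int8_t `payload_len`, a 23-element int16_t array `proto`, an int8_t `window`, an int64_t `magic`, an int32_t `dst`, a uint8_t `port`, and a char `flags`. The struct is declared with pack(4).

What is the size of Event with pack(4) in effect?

@0: payload_len [1B, align 1] → 1
+1 pad (align 2)
@2: proto [46B, align 2] → 48
@48: window [1B, align 1] → 49
+3 pad (align 4)
@52: magic [8B, align 4] → 60
@60: dst [4B, align 4] → 64
@64: port [1B, align 1] → 65
@65: flags [1B, align 1] → 66
+2 tail pad (align 4)
size 68, align 4

68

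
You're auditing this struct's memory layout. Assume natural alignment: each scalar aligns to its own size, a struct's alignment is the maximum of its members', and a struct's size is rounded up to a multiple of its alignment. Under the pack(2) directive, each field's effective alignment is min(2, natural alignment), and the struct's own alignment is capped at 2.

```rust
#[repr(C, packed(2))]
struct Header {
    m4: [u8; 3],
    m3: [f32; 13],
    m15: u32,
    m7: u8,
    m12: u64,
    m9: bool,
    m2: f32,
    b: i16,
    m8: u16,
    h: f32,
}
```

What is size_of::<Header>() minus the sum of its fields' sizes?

3

@0: m4 [3B, align 1] → 3
+1 pad (align 2)
@4: m3 [52B, align 2] → 56
@56: m15 [4B, align 2] → 60
@60: m7 [1B, align 1] → 61
+1 pad (align 2)
@62: m12 [8B, align 2] → 70
@70: m9 [1B, align 1] → 71
+1 pad (align 2)
@72: m2 [4B, align 2] → 76
@76: b [2B, align 2] → 78
@78: m8 [2B, align 2] → 80
@80: h [4B, align 2] → 84
size 84, align 2
data bytes 81, size 84 → padding 3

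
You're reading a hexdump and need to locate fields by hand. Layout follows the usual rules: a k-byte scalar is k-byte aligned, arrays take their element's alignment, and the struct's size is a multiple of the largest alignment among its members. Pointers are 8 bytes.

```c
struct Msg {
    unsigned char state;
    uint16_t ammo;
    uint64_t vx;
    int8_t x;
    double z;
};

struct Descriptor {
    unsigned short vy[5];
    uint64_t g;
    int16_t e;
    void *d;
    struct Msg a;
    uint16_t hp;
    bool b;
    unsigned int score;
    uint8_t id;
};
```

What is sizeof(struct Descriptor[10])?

880

Msg: 0..1  state  (1B, 1-aligned); 1..2  -- padding (1B); 2..4  ammo  (2B, 2-aligned); 4..8  -- padding (4B); 8..16  vx  (8B, 8-aligned); 16..17  x  (1B, 1-aligned); 17..24  -- padding (7B); 24..32  z  (8B, 8-aligned); sizeof = 32, alignof = 8
0..10  vy  (10B, 2-aligned)
10..16  -- padding (6B)
16..24  g  (8B, 8-aligned)
24..26  e  (2B, 2-aligned)
26..32  -- padding (6B)
32..40  d  (8B, 8-aligned)
40..72  a  (32B, 8-aligned)
72..74  hp  (2B, 2-aligned)
74..75  b  (1B, 1-aligned)
75..76  -- padding (1B)
76..80  score  (4B, 4-aligned)
80..81  id  (1B, 1-aligned)
81..88  -- tail padding (7B)
sizeof = 88, alignof = 8
array of 10: 10 × 88 = 880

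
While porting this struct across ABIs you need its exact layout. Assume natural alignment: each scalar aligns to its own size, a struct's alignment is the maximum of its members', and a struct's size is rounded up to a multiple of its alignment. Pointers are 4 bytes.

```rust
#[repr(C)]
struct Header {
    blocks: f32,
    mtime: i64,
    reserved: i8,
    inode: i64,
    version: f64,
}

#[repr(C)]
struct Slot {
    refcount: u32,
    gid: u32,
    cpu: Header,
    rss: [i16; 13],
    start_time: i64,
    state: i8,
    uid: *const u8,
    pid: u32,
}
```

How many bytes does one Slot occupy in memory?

Header: @0: blocks [4B, align 4] → 4; +4 pad (align 8); @8: mtime [8B, align 8] → 16; @16: reserved [1B, align 1] → 17; +7 pad (align 8); @24: inode [8B, align 8] → 32; @32: version [8B, align 8] → 40; size 40, align 8
@0: refcount [4B, align 4] → 4
@4: gid [4B, align 4] → 8
@8: cpu [40B, align 8] → 48
@48: rss [26B, align 2] → 74
+6 pad (align 8)
@80: start_time [8B, align 8] → 88
@88: state [1B, align 1] → 89
+3 pad (align 4)
@92: uid [4B, align 4] → 96
@96: pid [4B, align 4] → 100
+4 tail pad (align 8)
size 104, align 8

104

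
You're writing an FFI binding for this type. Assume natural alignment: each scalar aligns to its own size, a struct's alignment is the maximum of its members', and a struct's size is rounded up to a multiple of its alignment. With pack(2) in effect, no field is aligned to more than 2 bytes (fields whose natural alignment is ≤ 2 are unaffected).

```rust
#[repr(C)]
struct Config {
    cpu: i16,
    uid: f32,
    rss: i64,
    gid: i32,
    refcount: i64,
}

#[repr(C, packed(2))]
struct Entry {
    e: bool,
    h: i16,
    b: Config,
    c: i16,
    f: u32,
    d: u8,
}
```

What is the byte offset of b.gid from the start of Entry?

20

Config: 0..2  cpu  (2B, 2-aligned); 2..4  -- padding (2B); 4..8  uid  (4B, 4-aligned); 8..16  rss  (8B, 8-aligned); 16..20  gid  (4B, 4-aligned); 20..24  -- padding (4B); 24..32  refcount  (8B, 8-aligned); sizeof = 32, alignof = 8
0..1  e  (1B, 1-aligned)
1..2  -- padding (1B)
2..4  h  (2B, 2-aligned)
4..36  b  (32B, 2-aligned)
within Config: gid at 16
4 + 16 = 20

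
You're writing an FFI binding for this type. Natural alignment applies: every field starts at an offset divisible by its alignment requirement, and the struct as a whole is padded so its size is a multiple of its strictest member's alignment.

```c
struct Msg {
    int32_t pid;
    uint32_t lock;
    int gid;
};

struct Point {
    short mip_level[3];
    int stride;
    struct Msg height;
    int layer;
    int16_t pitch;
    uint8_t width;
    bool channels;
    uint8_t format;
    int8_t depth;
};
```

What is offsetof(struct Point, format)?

Msg: 0..4  pid  (4B, 4-aligned); 4..8  lock  (4B, 4-aligned); 8..12  gid  (4B, 4-aligned); sizeof = 12, alignof = 4
0..6  mip_level  (6B, 2-aligned)
6..8  -- padding (2B)
8..12  stride  (4B, 4-aligned)
12..24  height  (12B, 4-aligned)
24..28  layer  (4B, 4-aligned)
28..30  pitch  (2B, 2-aligned)
30..31  width  (1B, 1-aligned)
31..32  channels  (1B, 1-aligned)
32..33  format  (1B, 1-aligned)

32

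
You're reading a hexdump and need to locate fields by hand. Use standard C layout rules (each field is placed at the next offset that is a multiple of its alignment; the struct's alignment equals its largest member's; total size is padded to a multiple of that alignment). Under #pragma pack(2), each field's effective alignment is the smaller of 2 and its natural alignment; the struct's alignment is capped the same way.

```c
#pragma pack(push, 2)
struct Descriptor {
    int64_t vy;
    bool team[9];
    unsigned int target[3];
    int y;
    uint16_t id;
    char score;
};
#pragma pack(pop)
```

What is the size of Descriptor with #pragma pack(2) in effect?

@0: vy [8B, align 2] → 8
@8: team [9B, align 1] → 17
+1 pad (align 2)
@18: target [12B, align 2] → 30
@30: y [4B, align 2] → 34
@34: id [2B, align 2] → 36
@36: score [1B, align 1] → 37
+1 tail pad (align 2)
size 38, align 2

38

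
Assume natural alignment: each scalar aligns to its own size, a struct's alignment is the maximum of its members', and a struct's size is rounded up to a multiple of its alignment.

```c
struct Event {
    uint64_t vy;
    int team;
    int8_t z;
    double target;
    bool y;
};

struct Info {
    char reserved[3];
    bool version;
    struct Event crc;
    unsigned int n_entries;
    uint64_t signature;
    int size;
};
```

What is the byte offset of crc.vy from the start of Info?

8

Event: vy at 0 (size 8, align 8) → ends 8; team at 8 (size 4, align 4) → ends 12; z at 12 (size 1, align 1) → ends 13; pad 3 to align 8 for target; target at 16 (size 8, align 8) → ends 24; y at 24 (size 1, align 1) → ends 25; tail pad 7 to reach multiple of 8; total 32 bytes, alignment 8
reserved at 0 (size 3, align 1) → ends 3
version at 3 (size 1, align 1) → ends 4
pad 4 to align 8 for crc
crc at 8 (size 32, align 8) → ends 40
within Event: vy at 0
8 + 0 = 8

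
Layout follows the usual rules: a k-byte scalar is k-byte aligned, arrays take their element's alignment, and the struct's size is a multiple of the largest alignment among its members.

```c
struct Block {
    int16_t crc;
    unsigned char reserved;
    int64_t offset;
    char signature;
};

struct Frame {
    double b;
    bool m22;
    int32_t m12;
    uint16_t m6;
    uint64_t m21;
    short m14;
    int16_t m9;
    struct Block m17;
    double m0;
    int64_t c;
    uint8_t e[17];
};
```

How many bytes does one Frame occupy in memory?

104 bytes

Block: 0..2  crc  (2B, 2-aligned); 2..3  reserved  (1B, 1-aligned); 3..8  -- padding (5B); 8..16  offset  (8B, 8-aligned); 16..17  signature  (1B, 1-aligned); 17..24  -- tail padding (7B); sizeof = 24, alignof = 8
0..8  b  (8B, 8-aligned)
8..9  m22  (1B, 1-aligned)
9..12  -- padding (3B)
12..16  m12  (4B, 4-aligned)
16..18  m6  (2B, 2-aligned)
18..24  -- padding (6B)
24..32  m21  (8B, 8-aligned)
32..34  m14  (2B, 2-aligned)
34..36  m9  (2B, 2-aligned)
36..40  -- padding (4B)
40..64  m17  (24B, 8-aligned)
64..72  m0  (8B, 8-aligned)
72..80  c  (8B, 8-aligned)
80..97  e  (17B, 1-aligned)
97..104  -- tail padding (7B)
sizeof = 104, alignof = 8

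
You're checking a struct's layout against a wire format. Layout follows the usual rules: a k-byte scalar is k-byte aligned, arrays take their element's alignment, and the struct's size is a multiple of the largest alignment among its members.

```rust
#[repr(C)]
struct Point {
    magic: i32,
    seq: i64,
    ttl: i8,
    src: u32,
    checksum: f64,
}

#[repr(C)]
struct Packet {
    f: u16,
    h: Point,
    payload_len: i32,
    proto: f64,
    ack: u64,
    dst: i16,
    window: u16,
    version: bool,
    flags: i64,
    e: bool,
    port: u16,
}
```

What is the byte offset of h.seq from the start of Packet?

Point: 0..4  magic  (4B, 4-aligned); 4..8  -- padding (4B); 8..16  seq  (8B, 8-aligned); 16..17  ttl  (1B, 1-aligned); 17..20  -- padding (3B); 20..24  src  (4B, 4-aligned); 24..32  checksum  (8B, 8-aligned); sizeof = 32, alignof = 8
0..2  f  (2B, 2-aligned)
2..8  -- padding (6B)
8..40  h  (32B, 8-aligned)
within Point: seq at 8
8 + 8 = 16

16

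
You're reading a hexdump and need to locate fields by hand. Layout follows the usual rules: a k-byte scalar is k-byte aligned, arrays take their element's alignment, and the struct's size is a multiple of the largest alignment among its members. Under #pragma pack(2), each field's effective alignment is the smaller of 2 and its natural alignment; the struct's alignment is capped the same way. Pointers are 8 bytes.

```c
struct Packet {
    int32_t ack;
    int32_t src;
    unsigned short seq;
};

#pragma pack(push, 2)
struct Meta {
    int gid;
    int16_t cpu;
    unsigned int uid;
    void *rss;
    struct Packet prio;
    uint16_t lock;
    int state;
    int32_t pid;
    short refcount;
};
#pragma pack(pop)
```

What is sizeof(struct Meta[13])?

Packet: @0: ack [4B, align 4] → 4; @4: src [4B, align 4] → 8; @8: seq [2B, align 2] → 10; +2 tail pad (align 4); size 12, align 4
@0: gid [4B, align 2] → 4
@4: cpu [2B, align 2] → 6
@6: uid [4B, align 2] → 10
@10: rss [8B, align 2] → 18
@18: prio [12B, align 2] → 30
@30: lock [2B, align 2] → 32
@32: state [4B, align 2] → 36
@36: pid [4B, align 2] → 40
@40: refcount [2B, align 2] → 42
size 42, align 2
array of 13: 13 × 42 = 546

546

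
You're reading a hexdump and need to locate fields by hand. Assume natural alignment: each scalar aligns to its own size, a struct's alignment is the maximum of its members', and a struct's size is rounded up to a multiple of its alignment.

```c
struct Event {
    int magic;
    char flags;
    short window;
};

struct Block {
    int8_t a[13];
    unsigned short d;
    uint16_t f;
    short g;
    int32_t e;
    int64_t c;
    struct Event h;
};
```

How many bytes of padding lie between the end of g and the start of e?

0

Event: @0: magic [4B, align 4] → 4; @4: flags [1B, align 1] → 5; +1 pad (align 2); @6: window [2B, align 2] → 8; size 8, align 4
@0: a [13B, align 1] → 13
+1 pad (align 2)
@14: d [2B, align 2] → 16
@16: f [2B, align 2] → 18
@18: g [2B, align 2] → 20
@20: e [4B, align 4] → 24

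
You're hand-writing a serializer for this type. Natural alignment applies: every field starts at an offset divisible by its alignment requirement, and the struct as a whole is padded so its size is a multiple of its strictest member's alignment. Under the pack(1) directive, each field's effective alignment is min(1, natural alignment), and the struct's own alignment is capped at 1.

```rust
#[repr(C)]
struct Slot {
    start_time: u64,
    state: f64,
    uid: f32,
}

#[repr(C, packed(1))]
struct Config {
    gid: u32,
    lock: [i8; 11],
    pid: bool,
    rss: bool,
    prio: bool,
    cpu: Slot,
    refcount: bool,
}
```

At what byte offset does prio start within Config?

Slot: start_time at 0 (size 8, align 8) → ends 8; state at 8 (size 8, align 8) → ends 16; uid at 16 (size 4, align 4) → ends 20; tail pad 4 to reach multiple of 8; total 24 bytes, alignment 8
gid at 0 (size 4, align 1) → ends 4
lock at 4 (size 11, align 1) → ends 15
pid at 15 (size 1, align 1) → ends 16
rss at 16 (size 1, align 1) → ends 17
prio at 17 (size 1, align 1) → ends 18

17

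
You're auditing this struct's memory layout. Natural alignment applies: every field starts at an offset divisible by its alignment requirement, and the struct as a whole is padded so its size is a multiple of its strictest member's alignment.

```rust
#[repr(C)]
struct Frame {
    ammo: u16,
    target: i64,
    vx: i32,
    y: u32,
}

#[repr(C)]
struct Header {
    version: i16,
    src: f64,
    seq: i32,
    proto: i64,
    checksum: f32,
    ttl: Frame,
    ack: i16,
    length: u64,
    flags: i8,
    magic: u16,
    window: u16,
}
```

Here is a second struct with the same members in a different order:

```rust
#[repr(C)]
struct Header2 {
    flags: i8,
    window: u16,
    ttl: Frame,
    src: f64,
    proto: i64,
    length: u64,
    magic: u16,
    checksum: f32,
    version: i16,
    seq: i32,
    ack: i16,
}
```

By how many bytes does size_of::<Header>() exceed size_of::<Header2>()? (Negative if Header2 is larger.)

8

Frame: @0: ammo [2B, align 2] → 2; +6 pad (align 8); @8: target [8B, align 8] → 16; @16: vx [4B, align 4] → 20; @20: y [4B, align 4] → 24; size 24, align 8
@0: version [2B, align 2] → 2
+6 pad (align 8)
@8: src [8B, align 8] → 16
@16: seq [4B, align 4] → 20
+4 pad (align 8)
@24: proto [8B, align 8] → 32
@32: checksum [4B, align 4] → 36
+4 pad (align 8)
@40: ttl [24B, align 8] → 64
@64: ack [2B, align 2] → 66
+6 pad (align 8)
@72: length [8B, align 8] → 80
@80: flags [1B, align 1] → 81
+1 pad (align 2)
@82: magic [2B, align 2] → 84
@84: window [2B, align 2] → 86
+2 tail pad (align 8)
size 88, align 8
— Header2 —
@0: flags [1B, align 1] → 1
+1 pad (align 2)
@2: window [2B, align 2] → 4
+4 pad (align 8)
@8: ttl [24B, align 8] → 32
@32: src [8B, align 8] → 40
@40: proto [8B, align 8] → 48
@48: length [8B, align 8] → 56
@56: magic [2B, align 2] → 58
+2 pad (align 4)
@60: checksum [4B, align 4] → 64
@64: version [2B, align 2] → 66
+2 pad (align 4)
@68: seq [4B, align 4] → 72
@72: ack [2B, align 2] → 74
+6 tail pad (align 8)
size 80, align 8
88 − 80 = 8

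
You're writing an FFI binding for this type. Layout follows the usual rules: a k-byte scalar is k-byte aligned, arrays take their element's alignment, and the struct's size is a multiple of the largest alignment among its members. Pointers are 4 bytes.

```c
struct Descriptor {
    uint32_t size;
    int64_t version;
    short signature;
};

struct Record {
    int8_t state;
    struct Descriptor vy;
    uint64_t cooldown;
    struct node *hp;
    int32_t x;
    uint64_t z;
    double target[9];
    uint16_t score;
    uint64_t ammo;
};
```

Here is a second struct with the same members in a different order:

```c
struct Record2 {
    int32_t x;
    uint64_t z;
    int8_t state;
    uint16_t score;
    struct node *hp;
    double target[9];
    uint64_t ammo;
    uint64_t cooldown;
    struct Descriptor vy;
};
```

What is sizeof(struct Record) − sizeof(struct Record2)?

8

Descriptor: 0..4  size  (4B, 4-aligned); 4..8  -- padding (4B); 8..16  version  (8B, 8-aligned); 16..18  signature  (2B, 2-aligned); 18..24  -- tail padding (6B); sizeof = 24, alignof = 8
0..1  state  (1B, 1-aligned)
1..8  -- padding (7B)
8..32  vy  (24B, 8-aligned)
32..40  cooldown  (8B, 8-aligned)
40..44  hp  (4B, 4-aligned)
44..48  x  (4B, 4-aligned)
48..56  z  (8B, 8-aligned)
56..128  target  (72B, 8-aligned)
128..130  score  (2B, 2-aligned)
130..136  -- padding (6B)
136..144  ammo  (8B, 8-aligned)
sizeof = 144, alignof = 8
— Record2 —
0..4  x  (4B, 4-aligned)
4..8  -- padding (4B)
8..16  z  (8B, 8-aligned)
16..17  state  (1B, 1-aligned)
17..18  -- padding (1B)
18..20  score  (2B, 2-aligned)
20..24  hp  (4B, 4-aligned)
24..96  target  (72B, 8-aligned)
96..104  ammo  (8B, 8-aligned)
104..112  cooldown  (8B, 8-aligned)
112..136  vy  (24B, 8-aligned)
sizeof = 136, alignof = 8
144 − 136 = 8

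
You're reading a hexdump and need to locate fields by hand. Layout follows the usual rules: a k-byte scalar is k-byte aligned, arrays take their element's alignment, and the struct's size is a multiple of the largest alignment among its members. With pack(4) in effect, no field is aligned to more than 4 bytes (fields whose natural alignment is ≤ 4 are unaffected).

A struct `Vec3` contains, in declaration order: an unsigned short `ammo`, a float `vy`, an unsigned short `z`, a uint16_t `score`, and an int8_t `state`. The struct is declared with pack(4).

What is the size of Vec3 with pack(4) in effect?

ammo at 0 (size 2, align 2) → ends 2
pad 2 to align 4 for vy
vy at 4 (size 4, align 4) → ends 8
z at 8 (size 2, align 2) → ends 10
score at 10 (size 2, align 2) → ends 12
state at 12 (size 1, align 1) → ends 13
tail pad 3 to reach multiple of 4
total 16 bytes, alignment 4

16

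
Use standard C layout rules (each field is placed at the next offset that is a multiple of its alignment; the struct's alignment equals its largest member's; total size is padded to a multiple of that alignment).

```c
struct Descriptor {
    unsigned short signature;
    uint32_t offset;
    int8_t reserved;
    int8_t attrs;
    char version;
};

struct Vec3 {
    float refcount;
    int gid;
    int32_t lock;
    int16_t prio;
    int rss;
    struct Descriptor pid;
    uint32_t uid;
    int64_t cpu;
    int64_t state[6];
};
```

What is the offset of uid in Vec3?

Descriptor: 0..2  signature  (2B, 2-aligned); 2..4  -- padding (2B); 4..8  offset  (4B, 4-aligned); 8..9  reserved  (1B, 1-aligned); 9..10  attrs  (1B, 1-aligned); 10..11  version  (1B, 1-aligned); 11..12  -- tail padding (1B); sizeof = 12, alignof = 4
0..4  refcount  (4B, 4-aligned)
4..8  gid  (4B, 4-aligned)
8..12  lock  (4B, 4-aligned)
12..14  prio  (2B, 2-aligned)
14..16  -- padding (2B)
16..20  rss  (4B, 4-aligned)
20..32  pid  (12B, 4-aligned)
32..36  uid  (4B, 4-aligned)

32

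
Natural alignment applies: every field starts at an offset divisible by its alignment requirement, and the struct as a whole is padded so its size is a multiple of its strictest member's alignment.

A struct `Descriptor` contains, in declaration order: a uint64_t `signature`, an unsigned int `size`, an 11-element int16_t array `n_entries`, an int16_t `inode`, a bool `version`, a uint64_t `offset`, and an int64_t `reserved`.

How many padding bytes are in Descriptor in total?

3

@0: signature [8B, align 8] → 8
@8: size [4B, align 4] → 12
@12: n_entries [22B, align 2] → 34
@34: inode [2B, align 2] → 36
@36: version [1B, align 1] → 37
+3 pad (align 8)
@40: offset [8B, align 8] → 48
@48: reserved [8B, align 8] → 56
size 56, align 8
data bytes 53, size 56 → padding 3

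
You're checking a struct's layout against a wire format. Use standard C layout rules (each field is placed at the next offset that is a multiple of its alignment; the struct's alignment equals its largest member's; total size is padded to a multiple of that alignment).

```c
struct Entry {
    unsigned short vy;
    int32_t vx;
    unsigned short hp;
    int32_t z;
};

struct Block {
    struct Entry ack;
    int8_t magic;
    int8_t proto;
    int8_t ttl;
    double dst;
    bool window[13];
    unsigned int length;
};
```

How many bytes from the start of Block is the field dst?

Entry: 0..2  vy  (2B, 2-aligned); 2..4  -- padding (2B); 4..8  vx  (4B, 4-aligned); 8..10  hp  (2B, 2-aligned); 10..12  -- padding (2B); 12..16  z  (4B, 4-aligned); sizeof = 16, alignof = 4
0..16  ack  (16B, 4-aligned)
16..17  magic  (1B, 1-aligned)
17..18  proto  (1B, 1-aligned)
18..19  ttl  (1B, 1-aligned)
19..24  -- padding (5B)
24..32  dst  (8B, 8-aligned)

24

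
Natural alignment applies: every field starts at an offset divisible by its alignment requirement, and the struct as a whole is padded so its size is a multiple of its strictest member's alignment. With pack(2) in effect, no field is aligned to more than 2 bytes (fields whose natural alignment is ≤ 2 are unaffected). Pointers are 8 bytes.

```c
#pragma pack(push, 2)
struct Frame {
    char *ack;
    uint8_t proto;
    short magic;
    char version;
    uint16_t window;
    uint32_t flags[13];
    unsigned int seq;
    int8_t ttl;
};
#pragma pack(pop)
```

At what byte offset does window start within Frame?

14

@0: ack [8B, align 2] → 8
@8: proto [1B, align 1] → 9
+1 pad (align 2)
@10: magic [2B, align 2] → 12
@12: version [1B, align 1] → 13
+1 pad (align 2)
@14: window [2B, align 2] → 16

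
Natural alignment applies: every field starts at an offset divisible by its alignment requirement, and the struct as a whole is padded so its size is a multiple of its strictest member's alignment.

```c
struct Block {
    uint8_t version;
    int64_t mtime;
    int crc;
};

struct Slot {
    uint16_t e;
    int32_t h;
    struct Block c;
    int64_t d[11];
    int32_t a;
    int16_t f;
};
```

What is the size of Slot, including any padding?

128

Block: @0: version [1B, align 1] → 1; +7 pad (align 8); @8: mtime [8B, align 8] → 16; @16: crc [4B, align 4] → 20; +4 tail pad (align 8); size 24, align 8
@0: e [2B, align 2] → 2
+2 pad (align 4)
@4: h [4B, align 4] → 8
@8: c [24B, align 8] → 32
@32: d [88B, align 8] → 120
@120: a [4B, align 4] → 124
@124: f [2B, align 2] → 126
+2 tail pad (align 8)
size 128, align 8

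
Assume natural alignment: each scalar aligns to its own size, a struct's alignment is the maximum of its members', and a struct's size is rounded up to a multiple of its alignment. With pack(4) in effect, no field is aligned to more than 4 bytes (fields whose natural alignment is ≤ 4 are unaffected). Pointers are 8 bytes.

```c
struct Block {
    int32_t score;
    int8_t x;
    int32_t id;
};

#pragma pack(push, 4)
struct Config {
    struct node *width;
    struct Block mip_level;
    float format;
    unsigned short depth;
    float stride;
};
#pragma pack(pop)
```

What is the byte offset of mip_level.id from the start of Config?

16

Block: score at 0 (size 4, align 4) → ends 4; x at 4 (size 1, align 1) → ends 5; pad 3 to align 4 for id; id at 8 (size 4, align 4) → ends 12; total 12 bytes, alignment 4
width at 0 (size 8, align 4) → ends 8
mip_level at 8 (size 12, align 4) → ends 20
within Block: id at 8
8 + 8 = 16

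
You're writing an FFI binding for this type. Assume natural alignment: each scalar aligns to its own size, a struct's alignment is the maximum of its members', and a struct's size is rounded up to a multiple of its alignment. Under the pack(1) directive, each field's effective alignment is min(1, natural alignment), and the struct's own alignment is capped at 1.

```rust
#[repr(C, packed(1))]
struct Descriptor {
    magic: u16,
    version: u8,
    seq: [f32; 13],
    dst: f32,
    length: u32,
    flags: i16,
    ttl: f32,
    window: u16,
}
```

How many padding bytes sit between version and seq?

@0: magic [2B, align 1] → 2
@2: version [1B, align 1] → 3
@3: seq [52B, align 1] → 55

0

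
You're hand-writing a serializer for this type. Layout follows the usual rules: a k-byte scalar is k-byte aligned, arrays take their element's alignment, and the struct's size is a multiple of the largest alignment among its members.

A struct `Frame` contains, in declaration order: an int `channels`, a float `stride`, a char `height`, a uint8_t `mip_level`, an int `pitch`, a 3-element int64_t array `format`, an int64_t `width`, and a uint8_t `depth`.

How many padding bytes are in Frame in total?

9

channels at 0 (size 4, align 4) → ends 4
stride at 4 (size 4, align 4) → ends 8
height at 8 (size 1, align 1) → ends 9
mip_level at 9 (size 1, align 1) → ends 10
pad 2 to align 4 for pitch
pitch at 12 (size 4, align 4) → ends 16
format at 16 (size 24, align 8) → ends 40
width at 40 (size 8, align 8) → ends 48
depth at 48 (size 1, align 1) → ends 49
tail pad 7 to reach multiple of 8
total 56 bytes, alignment 8
data bytes 47, size 56 → padding 9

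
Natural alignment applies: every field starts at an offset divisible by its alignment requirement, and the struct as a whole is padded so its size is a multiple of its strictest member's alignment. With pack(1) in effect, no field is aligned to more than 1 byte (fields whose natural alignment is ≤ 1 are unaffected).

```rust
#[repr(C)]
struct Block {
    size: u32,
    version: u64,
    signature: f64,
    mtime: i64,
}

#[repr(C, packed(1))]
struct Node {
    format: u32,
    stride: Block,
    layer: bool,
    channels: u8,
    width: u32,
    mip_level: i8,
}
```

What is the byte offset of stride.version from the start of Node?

Block: size at 0 (size 4, align 4) → ends 4; pad 4 to align 8 for version; version at 8 (size 8, align 8) → ends 16; signature at 16 (size 8, align 8) → ends 24; mtime at 24 (size 8, align 8) → ends 32; total 32 bytes, alignment 8
format at 0 (size 4, align 1) → ends 4
stride at 4 (size 32, align 1) → ends 36
within Block: version at 8
4 + 8 = 12

12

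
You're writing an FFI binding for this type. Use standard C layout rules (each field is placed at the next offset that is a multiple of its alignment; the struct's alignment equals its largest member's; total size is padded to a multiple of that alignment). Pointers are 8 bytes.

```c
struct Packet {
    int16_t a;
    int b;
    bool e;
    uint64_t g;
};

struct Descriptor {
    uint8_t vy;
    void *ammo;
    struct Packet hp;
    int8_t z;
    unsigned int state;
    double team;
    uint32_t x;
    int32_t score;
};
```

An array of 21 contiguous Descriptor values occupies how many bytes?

1344

Packet: 0..2  a  (2B, 2-aligned); 2..4  -- padding (2B); 4..8  b  (4B, 4-aligned); 8..9  e  (1B, 1-aligned); 9..16  -- padding (7B); 16..24  g  (8B, 8-aligned); sizeof = 24, alignof = 8
0..1  vy  (1B, 1-aligned)
1..8  -- padding (7B)
8..16  ammo  (8B, 8-aligned)
16..40  hp  (24B, 8-aligned)
40..41  z  (1B, 1-aligned)
41..44  -- padding (3B)
44..48  state  (4B, 4-aligned)
48..56  team  (8B, 8-aligned)
56..60  x  (4B, 4-aligned)
60..64  score  (4B, 4-aligned)
sizeof = 64, alignof = 8
array of 21: 21 × 64 = 1344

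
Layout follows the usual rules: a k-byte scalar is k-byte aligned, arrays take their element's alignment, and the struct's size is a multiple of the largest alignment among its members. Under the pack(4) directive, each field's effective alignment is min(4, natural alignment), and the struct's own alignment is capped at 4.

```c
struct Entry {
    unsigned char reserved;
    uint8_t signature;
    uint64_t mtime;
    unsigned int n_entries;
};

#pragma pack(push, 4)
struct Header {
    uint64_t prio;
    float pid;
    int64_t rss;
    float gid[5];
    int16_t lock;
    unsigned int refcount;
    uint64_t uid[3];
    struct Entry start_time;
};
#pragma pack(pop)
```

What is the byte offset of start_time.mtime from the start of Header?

Entry: 0..1  reserved  (1B, 1-aligned); 1..2  signature  (1B, 1-aligned); 2..8  -- padding (6B); 8..16  mtime  (8B, 8-aligned); 16..20  n_entries  (4B, 4-aligned); 20..24  -- tail padding (4B); sizeof = 24, alignof = 8
0..8  prio  (8B, 4-aligned)
8..12  pid  (4B, 4-aligned)
12..20  rss  (8B, 4-aligned)
20..40  gid  (20B, 4-aligned)
40..42  lock  (2B, 2-aligned)
42..44  -- padding (2B)
44..48  refcount  (4B, 4-aligned)
48..72  uid  (24B, 4-aligned)
72..96  start_time  (24B, 4-aligned)
within Entry: mtime at 8
72 + 8 = 80

80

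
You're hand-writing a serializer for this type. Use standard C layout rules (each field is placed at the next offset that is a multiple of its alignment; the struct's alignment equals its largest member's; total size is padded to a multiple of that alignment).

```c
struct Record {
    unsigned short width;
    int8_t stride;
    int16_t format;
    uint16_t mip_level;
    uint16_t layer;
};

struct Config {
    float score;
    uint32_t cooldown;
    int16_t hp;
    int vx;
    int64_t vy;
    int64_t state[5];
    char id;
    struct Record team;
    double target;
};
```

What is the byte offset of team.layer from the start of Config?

Record: 0..2  width  (2B, 2-aligned); 2..3  stride  (1B, 1-aligned); 3..4  -- padding (1B); 4..6  format  (2B, 2-aligned); 6..8  mip_level  (2B, 2-aligned); 8..10  layer  (2B, 2-aligned); sizeof = 10, alignof = 2
0..4  score  (4B, 4-aligned)
4..8  cooldown  (4B, 4-aligned)
8..10  hp  (2B, 2-aligned)
10..12  -- padding (2B)
12..16  vx  (4B, 4-aligned)
16..24  vy  (8B, 8-aligned)
24..64  state  (40B, 8-aligned)
64..65  id  (1B, 1-aligned)
65..66  -- padding (1B)
66..76  team  (10B, 2-aligned)
within Record: layer at 8
66 + 8 = 74

74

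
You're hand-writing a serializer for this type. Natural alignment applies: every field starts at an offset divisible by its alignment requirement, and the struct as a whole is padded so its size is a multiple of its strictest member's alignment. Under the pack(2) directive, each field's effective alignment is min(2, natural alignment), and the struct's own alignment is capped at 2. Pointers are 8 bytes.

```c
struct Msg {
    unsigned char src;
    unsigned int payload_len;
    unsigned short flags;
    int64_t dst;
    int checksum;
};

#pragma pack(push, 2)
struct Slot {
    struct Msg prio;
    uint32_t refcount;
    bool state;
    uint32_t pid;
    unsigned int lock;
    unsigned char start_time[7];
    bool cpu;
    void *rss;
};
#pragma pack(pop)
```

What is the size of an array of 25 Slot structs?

1550

Msg: @0: src [1B, align 1] → 1; +3 pad (align 4); @4: payload_len [4B, align 4] → 8; @8: flags [2B, align 2] → 10; +6 pad (align 8); @16: dst [8B, align 8] → 24; @24: checksum [4B, align 4] → 28; +4 tail pad (align 8); size 32, align 8
@0: prio [32B, align 2] → 32
@32: refcount [4B, align 2] → 36
@36: state [1B, align 1] → 37
+1 pad (align 2)
@38: pid [4B, align 2] → 42
@42: lock [4B, align 2] → 46
@46: start_time [7B, align 1] → 53
@53: cpu [1B, align 1] → 54
@54: rss [8B, align 2] → 62
size 62, align 2
array of 25: 25 × 62 = 1550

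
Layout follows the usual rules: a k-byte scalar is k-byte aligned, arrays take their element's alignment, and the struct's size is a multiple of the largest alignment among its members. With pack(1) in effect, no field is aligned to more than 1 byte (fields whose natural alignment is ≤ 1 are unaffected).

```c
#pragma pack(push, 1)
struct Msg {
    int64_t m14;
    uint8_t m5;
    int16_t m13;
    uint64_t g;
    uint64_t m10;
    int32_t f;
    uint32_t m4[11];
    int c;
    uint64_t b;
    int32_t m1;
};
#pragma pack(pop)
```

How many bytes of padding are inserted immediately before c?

0..8  m14  (8B, 1-aligned)
8..9  m5  (1B, 1-aligned)
9..11  m13  (2B, 1-aligned)
11..19  g  (8B, 1-aligned)
19..27  m10  (8B, 1-aligned)
27..31  f  (4B, 1-aligned)
31..75  m4  (44B, 1-aligned)
75..79  c  (4B, 1-aligned)

0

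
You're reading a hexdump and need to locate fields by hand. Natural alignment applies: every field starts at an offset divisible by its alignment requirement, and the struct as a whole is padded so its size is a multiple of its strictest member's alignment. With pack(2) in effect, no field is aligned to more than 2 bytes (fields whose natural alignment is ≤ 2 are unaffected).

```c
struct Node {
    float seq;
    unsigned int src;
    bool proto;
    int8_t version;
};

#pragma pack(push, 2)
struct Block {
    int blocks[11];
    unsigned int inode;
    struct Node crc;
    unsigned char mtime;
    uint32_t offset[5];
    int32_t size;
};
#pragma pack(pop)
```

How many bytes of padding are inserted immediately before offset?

Node: seq at 0 (size 4, align 4) → ends 4; src at 4 (size 4, align 4) → ends 8; proto at 8 (size 1, align 1) → ends 9; version at 9 (size 1, align 1) → ends 10; tail pad 2 to reach multiple of 4; total 12 bytes, alignment 4
blocks at 0 (size 44, align 2) → ends 44
inode at 44 (size 4, align 2) → ends 48
crc at 48 (size 12, align 2) → ends 60
mtime at 60 (size 1, align 1) → ends 61
pad 1 to align 2 for offset
offset at 62 (size 20, align 2) → ends 82

1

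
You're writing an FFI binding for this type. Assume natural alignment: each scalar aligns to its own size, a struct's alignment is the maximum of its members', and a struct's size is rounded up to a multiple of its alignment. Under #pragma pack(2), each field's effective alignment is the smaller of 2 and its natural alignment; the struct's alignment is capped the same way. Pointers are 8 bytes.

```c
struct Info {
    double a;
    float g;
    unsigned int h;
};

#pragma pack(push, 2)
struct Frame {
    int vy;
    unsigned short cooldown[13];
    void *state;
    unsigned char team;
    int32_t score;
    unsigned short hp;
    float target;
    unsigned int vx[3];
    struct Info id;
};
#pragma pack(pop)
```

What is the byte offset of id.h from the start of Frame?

74

Info: @0: a [8B, align 8] → 8; @8: g [4B, align 4] → 12; @12: h [4B, align 4] → 16; size 16, align 8
@0: vy [4B, align 2] → 4
@4: cooldown [26B, align 2] → 30
@30: state [8B, align 2] → 38
@38: team [1B, align 1] → 39
+1 pad (align 2)
@40: score [4B, align 2] → 44
@44: hp [2B, align 2] → 46
@46: target [4B, align 2] → 50
@50: vx [12B, align 2] → 62
@62: id [16B, align 2] → 78
within Info: h at 12
62 + 12 = 74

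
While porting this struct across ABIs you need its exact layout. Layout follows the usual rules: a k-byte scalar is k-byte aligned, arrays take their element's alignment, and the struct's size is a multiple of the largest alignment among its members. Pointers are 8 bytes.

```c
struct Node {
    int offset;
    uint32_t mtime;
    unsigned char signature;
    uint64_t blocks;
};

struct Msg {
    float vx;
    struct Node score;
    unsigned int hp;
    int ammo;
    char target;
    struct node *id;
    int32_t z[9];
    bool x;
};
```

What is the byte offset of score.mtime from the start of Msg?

12

Node: @0: offset [4B, align 4] → 4; @4: mtime [4B, align 4] → 8; @8: signature [1B, align 1] → 9; +7 pad (align 8); @16: blocks [8B, align 8] → 24; size 24, align 8
@0: vx [4B, align 4] → 4
+4 pad (align 8)
@8: score [24B, align 8] → 32
within Node: mtime at 4
8 + 4 = 12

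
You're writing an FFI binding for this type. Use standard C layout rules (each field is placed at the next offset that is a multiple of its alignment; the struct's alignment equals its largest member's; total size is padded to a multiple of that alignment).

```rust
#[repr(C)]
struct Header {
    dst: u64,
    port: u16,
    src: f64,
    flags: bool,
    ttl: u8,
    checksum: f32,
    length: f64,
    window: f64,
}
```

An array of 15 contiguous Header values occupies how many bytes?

@0: dst [8B, align 8] → 8
@8: port [2B, align 2] → 10
+6 pad (align 8)
@16: src [8B, align 8] → 24
@24: flags [1B, align 1] → 25
@25: ttl [1B, align 1] → 26
+2 pad (align 4)
@28: checksum [4B, align 4] → 32
@32: length [8B, align 8] → 40
@40: window [8B, align 8] → 48
size 48, align 8
array of 15: 15 × 48 = 720

720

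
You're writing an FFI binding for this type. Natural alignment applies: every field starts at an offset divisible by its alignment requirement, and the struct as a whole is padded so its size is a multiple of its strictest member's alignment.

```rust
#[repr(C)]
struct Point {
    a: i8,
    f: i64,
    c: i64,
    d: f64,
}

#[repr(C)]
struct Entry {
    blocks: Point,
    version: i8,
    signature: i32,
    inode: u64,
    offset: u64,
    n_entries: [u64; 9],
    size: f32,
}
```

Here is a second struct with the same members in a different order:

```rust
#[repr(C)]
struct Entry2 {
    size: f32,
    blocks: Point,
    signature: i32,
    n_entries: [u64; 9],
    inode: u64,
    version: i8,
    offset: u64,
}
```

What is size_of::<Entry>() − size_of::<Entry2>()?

-8

Point: @0: a [1B, align 1] → 1; +7 pad (align 8); @8: f [8B, align 8] → 16; @16: c [8B, align 8] → 24; @24: d [8B, align 8] → 32; size 32, align 8
@0: blocks [32B, align 8] → 32
@32: version [1B, align 1] → 33
+3 pad (align 4)
@36: signature [4B, align 4] → 40
@40: inode [8B, align 8] → 48
@48: offset [8B, align 8] → 56
@56: n_entries [72B, align 8] → 128
@128: size [4B, align 4] → 132
+4 tail pad (align 8)
size 136, align 8
— Entry2 —
@0: size [4B, align 4] → 4
+4 pad (align 8)
@8: blocks [32B, align 8] → 40
@40: signature [4B, align 4] → 44
+4 pad (align 8)
@48: n_entries [72B, align 8] → 120
@120: inode [8B, align 8] → 128
@128: version [1B, align 1] → 129
+7 pad (align 8)
@136: offset [8B, align 8] → 144
size 144, align 8
136 − 144 = -8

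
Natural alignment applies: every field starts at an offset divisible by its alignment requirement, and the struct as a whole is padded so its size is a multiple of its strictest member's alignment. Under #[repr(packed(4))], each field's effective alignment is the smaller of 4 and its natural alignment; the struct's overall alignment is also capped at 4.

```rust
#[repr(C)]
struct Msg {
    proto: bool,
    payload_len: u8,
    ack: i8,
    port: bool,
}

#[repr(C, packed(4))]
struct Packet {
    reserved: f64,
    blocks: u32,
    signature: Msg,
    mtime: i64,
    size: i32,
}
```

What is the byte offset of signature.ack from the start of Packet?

Msg: @0: proto [1B, align 1] → 1; @1: payload_len [1B, align 1] → 2; @2: ack [1B, align 1] → 3; @3: port [1B, align 1] → 4; size 4, align 1
@0: reserved [8B, align 4] → 8
@8: blocks [4B, align 4] → 12
@12: signature [4B, align 1] → 16
within Msg: ack at 2
12 + 2 = 14

14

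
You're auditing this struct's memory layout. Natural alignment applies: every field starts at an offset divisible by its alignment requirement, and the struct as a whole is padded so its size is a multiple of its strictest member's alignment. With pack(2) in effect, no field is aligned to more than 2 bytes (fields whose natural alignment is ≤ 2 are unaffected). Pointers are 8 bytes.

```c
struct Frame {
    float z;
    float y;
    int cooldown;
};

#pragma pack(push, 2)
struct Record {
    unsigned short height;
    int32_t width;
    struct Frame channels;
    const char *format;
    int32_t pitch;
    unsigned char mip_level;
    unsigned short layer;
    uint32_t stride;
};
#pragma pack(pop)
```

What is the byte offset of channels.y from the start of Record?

Frame: @0: z [4B, align 4] → 4; @4: y [4B, align 4] → 8; @8: cooldown [4B, align 4] → 12; size 12, align 4
@0: height [2B, align 2] → 2
@2: width [4B, align 2] → 6
@6: channels [12B, align 2] → 18
within Frame: y at 4
6 + 4 = 10

10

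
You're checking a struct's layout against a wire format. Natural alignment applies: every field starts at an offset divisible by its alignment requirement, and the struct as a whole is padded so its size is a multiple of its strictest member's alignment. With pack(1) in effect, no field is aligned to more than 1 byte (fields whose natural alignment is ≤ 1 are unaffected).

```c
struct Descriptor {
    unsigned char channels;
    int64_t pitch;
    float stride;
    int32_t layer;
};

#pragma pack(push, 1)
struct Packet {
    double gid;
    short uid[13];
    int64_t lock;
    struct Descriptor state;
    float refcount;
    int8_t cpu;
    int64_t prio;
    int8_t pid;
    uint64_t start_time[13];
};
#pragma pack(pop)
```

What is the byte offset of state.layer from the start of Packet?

Descriptor: channels at 0 (size 1, align 1) → ends 1; pad 7 to align 8 for pitch; pitch at 8 (size 8, align 8) → ends 16; stride at 16 (size 4, align 4) → ends 20; layer at 20 (size 4, align 4) → ends 24; total 24 bytes, alignment 8
gid at 0 (size 8, align 1) → ends 8
uid at 8 (size 26, align 1) → ends 34
lock at 34 (size 8, align 1) → ends 42
state at 42 (size 24, align 1) → ends 66
within Descriptor: layer at 20
42 + 20 = 62

62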